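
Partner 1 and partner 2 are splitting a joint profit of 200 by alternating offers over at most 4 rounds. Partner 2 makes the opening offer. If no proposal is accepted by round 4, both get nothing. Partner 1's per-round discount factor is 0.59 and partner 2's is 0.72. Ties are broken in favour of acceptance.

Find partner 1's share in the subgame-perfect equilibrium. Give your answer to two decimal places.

83.17

Solve by backward induction from round 4.
Round 4 (partner 1 proposes): rejection yields 0 for partner 2; partner 1 offers 0 and keeps 200.
Round 3 (partner 2 proposes): partner 1 can get 200 next round, worth 0.59 × 200 = 118 now; partner 2 offers that and keeps 82.
Round 2 (partner 1 proposes): partner 2 can get 82 next round, worth 0.72 × 82 = 59.04 now, so partner 1 offers 59.04, keeping 140.96.
Round 1 (partner 2 proposes): partner 1 can get 140.96 next round, worth 0.59 × 140.96 = 83.1664 now. Partner 2 offers 83.1664 and keeps 200 − 83.1664 = 116.8336.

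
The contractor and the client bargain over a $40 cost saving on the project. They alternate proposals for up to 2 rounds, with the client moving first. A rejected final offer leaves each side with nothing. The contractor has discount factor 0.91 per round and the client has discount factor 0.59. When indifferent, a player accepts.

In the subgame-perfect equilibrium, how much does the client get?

3.6

By backward induction:
Round 2 (the contractor proposes): rejection yields 0 for the client; the contractor offers 0 and keeps 40.
Round 1 (the client proposes): the contractor can get 40 next round, worth 0.91 × 40 = 36.4 now; the client offers that and keeps 3.6.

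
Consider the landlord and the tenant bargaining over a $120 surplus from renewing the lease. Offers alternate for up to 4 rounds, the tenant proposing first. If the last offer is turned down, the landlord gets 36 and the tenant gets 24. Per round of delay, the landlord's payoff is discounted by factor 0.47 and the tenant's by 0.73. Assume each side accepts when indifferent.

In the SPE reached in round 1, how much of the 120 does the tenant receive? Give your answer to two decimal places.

89.29

Work backward from the last round.
Round 4 (the landlord proposes): the tenant gets 24 if talks fail, so the landlord offers 24 and keeps 96.
Round 3 (the tenant proposes): the landlord can get 96 next round, worth 0.47 × 96 = 45.12 now, so the tenant offers 45.12, keeping 74.88.
Round 2 (the landlord proposes): the tenant can get 74.88 next round, worth 0.73 × 74.88 = 54.6624 now; the landlord offers that and keeps 65.3376.
Round 1 (the tenant proposes): the landlord can get 65.3376 next round, worth 0.47 × 65.3376 = 30.708672 now, so the tenant offers 30.708672, keeping 89.291328.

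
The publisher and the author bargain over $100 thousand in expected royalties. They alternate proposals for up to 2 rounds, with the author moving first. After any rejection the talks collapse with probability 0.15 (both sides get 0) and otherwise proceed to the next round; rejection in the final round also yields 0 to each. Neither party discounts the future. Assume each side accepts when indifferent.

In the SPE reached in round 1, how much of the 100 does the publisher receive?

Round 2 (the publisher proposes): rejection yields 0 for the author; the publisher offers 0 and keeps 100.
Round 1 (the author proposes): rejecting gives the publisher an expected 0.85 × 100 = 85, so the author offers 85, keeping 15.

85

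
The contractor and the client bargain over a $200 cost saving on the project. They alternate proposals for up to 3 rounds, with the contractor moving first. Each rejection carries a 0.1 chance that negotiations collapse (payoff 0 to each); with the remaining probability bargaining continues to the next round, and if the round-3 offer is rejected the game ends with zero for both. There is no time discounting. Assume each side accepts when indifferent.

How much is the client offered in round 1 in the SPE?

18

Round 3 (the contractor proposes): rejection yields 0 for the client; the contractor offers 0 and keeps 200.
Round 2 (the client proposes): rejecting gives the contractor an expected 0.9 × 200 = 180, so the client offers 180, keeping 20.
Round 1 (the contractor proposes): rejecting gives the client an expected 0.9 × 20 = 18. The contractor offers 18 and keeps 200 − 18 = 182.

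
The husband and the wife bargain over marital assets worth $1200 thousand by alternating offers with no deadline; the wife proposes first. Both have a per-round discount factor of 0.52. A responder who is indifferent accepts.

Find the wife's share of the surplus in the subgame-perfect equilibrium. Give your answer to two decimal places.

789.47

When the wife proposes, the husband accepts any offer worth at least 0.52 times what the husband would get by proposing next round; and vice versa.
This gives x = 1200 − 0.52y and y = 1200 − 0.52x, where x and y are each side's share when it proposes.
Hence (1 − 0.52·0.52)x = 1200(1 − 0.52), i.e. 0.7296·x = 576.
x ≈ 789.4737; the husband's share is 1200 − x ≈ 410.5263.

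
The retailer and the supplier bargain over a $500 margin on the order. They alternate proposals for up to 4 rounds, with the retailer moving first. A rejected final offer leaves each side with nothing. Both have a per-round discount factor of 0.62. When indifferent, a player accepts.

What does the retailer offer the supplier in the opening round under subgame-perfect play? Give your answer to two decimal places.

Solve by backward induction from round 4.
Round 4 (the supplier proposes): rejection yields 0 for the retailer; the supplier offers 0 and keeps 500.
Round 3 (the retailer proposes): the supplier can get 500 next round, worth 0.62 × 500 = 310 now. The retailer offers 310 and keeps 500 − 310 = 190.
Round 2 (the supplier proposes): the retailer can get 190 next round, worth 0.62 × 190 = 117.8 now, so the supplier offers 117.8, keeping 382.2.
Round 1 (the retailer proposes): the supplier can get 382.2 next round, worth 0.62 × 382.2 = 236.964 now. The retailer offers 236.964 and keeps 500 − 236.964 = 263.036.

236.96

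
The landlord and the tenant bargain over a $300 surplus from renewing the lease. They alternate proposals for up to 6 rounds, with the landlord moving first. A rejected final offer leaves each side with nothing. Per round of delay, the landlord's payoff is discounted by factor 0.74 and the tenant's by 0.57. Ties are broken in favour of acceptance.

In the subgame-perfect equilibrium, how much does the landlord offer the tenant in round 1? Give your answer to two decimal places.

Round 6 (the tenant proposes): the landlord will accept anything ≥ 0, so the tenant offers 0 and keeps 300.
Round 5 (the landlord proposes): the tenant can get 300 next round, worth 0.57 × 300 = 171 now; the landlord offers that and keeps 129.
Round 4 (the tenant proposes): the landlord can get 129 next round, worth 0.74 × 129 = 95.46 now; the tenant offers that and keeps 204.54.
Round 3 (the landlord proposes): the tenant can get 204.54 next round, worth 0.57 × 204.54 = 116.5878 now, so the landlord offers 116.5878, keeping 183.4122.
Round 2 (the tenant proposes): the landlord can get 183.4122 next round, worth 0.74 × 183.4122 = 135.725028 now; the tenant offers that and keeps 164.274972.
Round 1 (the landlord proposes): the tenant can get 164.274972 next round, worth 0.57 × 164.274972 = 93.63673404 now, so the landlord offers 93.63673404, keeping 206.36326596.

93.64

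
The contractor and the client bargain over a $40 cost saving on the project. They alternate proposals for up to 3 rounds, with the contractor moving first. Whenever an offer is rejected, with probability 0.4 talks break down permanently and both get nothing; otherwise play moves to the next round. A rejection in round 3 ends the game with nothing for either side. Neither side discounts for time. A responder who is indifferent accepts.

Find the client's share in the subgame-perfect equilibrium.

9.6

Round 3 (the contractor proposes): rejection yields 0 for the client; the contractor offers 0 and keeps 40.
Round 2 (the client proposes): rejecting gives the contractor an expected 0.6 × 40 = 24; the client offers that and keeps 16.
Round 1 (the contractor proposes): rejecting gives the client an expected 0.6 × 16 = 9.6. The contractor offers 9.6 and keeps 40 − 9.6 = 30.4.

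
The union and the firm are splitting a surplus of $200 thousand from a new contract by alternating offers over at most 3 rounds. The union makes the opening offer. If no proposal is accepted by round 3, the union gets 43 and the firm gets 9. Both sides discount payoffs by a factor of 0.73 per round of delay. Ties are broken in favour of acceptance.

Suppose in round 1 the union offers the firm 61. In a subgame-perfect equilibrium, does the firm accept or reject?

Accept

Work out the firm's continuation value if the offer is rejected.
Round 3 (the union proposes): the firm gets 9 if talks fail, so the union offers 9 and keeps 191.
Round 2 (the firm proposes): the union can get 191 next round, worth 0.73 × 191 = 139.43 now; the firm offers that and keeps 60.57.
So by rejecting in round 1, the firm gets 60.57 next round, worth 0.73 × 60.57 = 44.2161 now.
Offer 61 ≥ 44.2161, so the firm accepts.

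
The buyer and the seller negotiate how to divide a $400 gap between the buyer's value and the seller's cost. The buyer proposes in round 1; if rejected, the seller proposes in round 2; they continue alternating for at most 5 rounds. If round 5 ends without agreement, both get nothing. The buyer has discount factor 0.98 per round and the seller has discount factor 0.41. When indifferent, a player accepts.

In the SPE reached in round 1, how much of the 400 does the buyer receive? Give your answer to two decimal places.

395.40

Round 5 (the buyer proposes): rejection yields 0 for the seller; the buyer offers 0 and keeps 400.
Round 4 (the seller proposes): the buyer can get 400 next round, worth 0.98 × 400 = 392 now; the seller offers that and keeps 8.
Round 3 (the buyer proposes): the seller can get 8 next round, worth 0.41 × 8 = 3.28 now; the buyer offers that and keeps 396.72.
Round 2 (the seller proposes): the buyer can get 396.72 next round, worth 0.98 × 396.72 = 388.7856 now; the seller offers that and keeps 11.2144.
Round 1 (the buyer proposes): the seller can get 11.2144 next round, worth 0.41 × 11.2144 = 4.597904 now, so the buyer offers 4.597904, keeping 395.402096.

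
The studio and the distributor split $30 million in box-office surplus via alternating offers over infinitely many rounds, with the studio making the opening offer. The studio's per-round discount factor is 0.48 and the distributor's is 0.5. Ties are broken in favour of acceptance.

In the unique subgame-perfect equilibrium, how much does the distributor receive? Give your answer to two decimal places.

10.26

Let x be the studio's share when the studio proposes and y be the distributor's share when the distributor proposes.
The distributor accepts iff offered ≥ 0.5·y, so x = 30 − 0.5y. Symmetrically y = 30 − 0.48x.
Substituting: x = 30 − 0.5(30 − 0.48x), giving x(1 − 0.48·0.5) = 30(1 − 0.5).
So x = 30 × 0.5 / 0.76 ≈ 19.7368, and the distributor receives 30 − x ≈ 10.2632.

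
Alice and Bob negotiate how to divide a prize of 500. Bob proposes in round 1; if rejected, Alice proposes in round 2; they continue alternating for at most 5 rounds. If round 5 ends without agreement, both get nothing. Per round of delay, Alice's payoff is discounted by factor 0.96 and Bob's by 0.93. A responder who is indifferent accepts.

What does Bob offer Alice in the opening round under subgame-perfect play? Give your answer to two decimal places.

63.60

Round 5 (Bob proposes): rejection yields 0 for Alice; Bob offers 0 and keeps 500.
Round 4 (Alice proposes): Bob can get 500 next round, worth 0.93 × 500 = 465 now; Alice offers that and keeps 35.
Round 3 (Bob proposes): Alice can get 35 next round, worth 0.96 × 35 = 33.6 now. Bob offers 33.6 and keeps 500 − 33.6 = 466.4.
Round 2 (Alice proposes): Bob can get 466.4 next round, worth 0.93 × 466.4 = 433.752 now; Alice offers that and keeps 66.248.
Round 1 (Bob proposes): Alice can get 66.248 next round, worth 0.96 × 66.248 = 63.59808 now; Bob offers that and keeps 436.40192.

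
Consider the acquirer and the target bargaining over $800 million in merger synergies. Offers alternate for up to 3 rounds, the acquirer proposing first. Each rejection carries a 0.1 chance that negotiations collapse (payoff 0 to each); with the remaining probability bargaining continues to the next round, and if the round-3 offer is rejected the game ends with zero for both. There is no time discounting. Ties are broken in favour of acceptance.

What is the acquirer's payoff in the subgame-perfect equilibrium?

728

Round 3 (the acquirer proposes): the target will accept anything ≥ 0, so the acquirer offers 0 and keeps 800.
Round 2 (the target proposes): rejecting gives the acquirer an expected 0.9 × 800 = 720. The target offers 720 and keeps 800 − 720 = 80.
Round 1 (the acquirer proposes): rejecting gives the target an expected 0.9 × 80 = 72, so the acquirer offers 72, keeping 728.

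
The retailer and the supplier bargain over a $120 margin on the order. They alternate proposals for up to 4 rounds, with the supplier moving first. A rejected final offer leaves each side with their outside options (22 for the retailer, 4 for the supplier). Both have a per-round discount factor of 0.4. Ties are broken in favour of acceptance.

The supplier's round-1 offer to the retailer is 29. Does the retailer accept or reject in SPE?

Reject

Work out the retailer's continuation value if the offer is rejected.
Round 4 (the retailer proposes): the supplier gets 4 if talks fail, so the retailer offers 4 and keeps 116.
Round 3 (the supplier proposes): the retailer can get 116 next round, worth 0.4 × 116 = 46.4 now. The supplier offers 46.4 and keeps 120 − 46.4 = 73.6.
Round 2 (the retailer proposes): the supplier can get 73.6 next round, worth 0.4 × 73.6 = 29.44 now; the retailer offers that and keeps 90.56.
So by rejecting in round 1, the retailer gets 90.56 next round, worth 0.4 × 90.56 = 36.224 now.
Offer 29 < 36.224, so the retailer rejects.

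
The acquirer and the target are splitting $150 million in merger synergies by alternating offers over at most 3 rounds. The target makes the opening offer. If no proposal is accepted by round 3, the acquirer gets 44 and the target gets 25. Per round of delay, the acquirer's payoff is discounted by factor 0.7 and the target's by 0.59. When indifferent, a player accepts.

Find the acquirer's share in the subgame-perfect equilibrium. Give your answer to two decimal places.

Round 3 (the target proposes): the acquirer gets 44 if talks fail, so the target offers 44 and keeps 106.
Round 2 (the acquirer proposes): the target can get 106 next round, worth 0.59 × 106 = 62.54 now, so the acquirer offers 62.54, keeping 87.46.
Round 1 (the target proposes): the acquirer can get 87.46 next round, worth 0.7 × 87.46 = 61.222 now, so the target offers 61.222, keeping 88.778.

61.22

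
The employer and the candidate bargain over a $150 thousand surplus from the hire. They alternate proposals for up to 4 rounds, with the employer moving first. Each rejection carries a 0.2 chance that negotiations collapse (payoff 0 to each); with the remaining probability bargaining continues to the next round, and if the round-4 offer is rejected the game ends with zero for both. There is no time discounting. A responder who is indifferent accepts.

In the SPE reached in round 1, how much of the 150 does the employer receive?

49.2

By backward induction:
Round 4 (the candidate proposes): the employer will accept anything ≥ 0, so the candidate offers 0 and keeps 150.
Round 3 (the employer proposes): rejecting gives the candidate an expected 0.8 × 150 = 120. The employer offers 120 and keeps 150 − 120 = 30.
Round 2 (the candidate proposes): rejecting gives the employer an expected 0.8 × 30 = 24. The candidate offers 24 and keeps 150 − 24 = 126.
Round 1 (the employer proposes): rejecting gives the candidate an expected 0.8 × 126 = 100.8, so the employer offers 100.8, keeping 49.2.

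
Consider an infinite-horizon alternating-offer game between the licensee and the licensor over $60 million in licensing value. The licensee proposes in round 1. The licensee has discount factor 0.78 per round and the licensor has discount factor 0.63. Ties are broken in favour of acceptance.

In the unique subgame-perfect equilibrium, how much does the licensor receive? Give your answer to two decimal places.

In a stationary SPE each proposer offers the other exactly their discounted continuation value.
If the licensee keeps x when proposing and the licensor keeps y when proposing, then x = 60 − 0.63y and y = 60 − 0.78x.
Solving: x = 60(1 − 0.63) / (1 − 0.78·0.63) = 22.2 / 0.5086 ≈ 43.6492.
The licensor gets 60 − 43.6492 ≈ 16.3508.

16.35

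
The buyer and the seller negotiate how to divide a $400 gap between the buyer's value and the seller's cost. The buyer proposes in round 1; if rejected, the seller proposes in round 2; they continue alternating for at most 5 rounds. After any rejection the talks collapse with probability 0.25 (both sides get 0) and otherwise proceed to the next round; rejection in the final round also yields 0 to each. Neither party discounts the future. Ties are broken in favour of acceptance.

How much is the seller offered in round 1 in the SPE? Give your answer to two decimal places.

117.19

Round 5 (the buyer proposes): rejection yields 0 for the seller; the buyer offers 0 and keeps 400.
Round 4 (the seller proposes): rejecting gives the buyer an expected 0.75 × 400 = 300. The seller offers 300 and keeps 400 − 300 = 100.
Round 3 (the buyer proposes): rejecting gives the seller an expected 0.75 × 100 = 75. The buyer offers 75 and keeps 400 − 75 = 325.
Round 2 (the seller proposes): rejecting gives the buyer an expected 0.75 × 325 = 243.75, so the seller offers 243.75, keeping 156.25.
Round 1 (the buyer proposes): rejecting gives the seller an expected 0.75 × 156.25 = 117.1875, so the buyer offers 117.1875, keeping 282.8125.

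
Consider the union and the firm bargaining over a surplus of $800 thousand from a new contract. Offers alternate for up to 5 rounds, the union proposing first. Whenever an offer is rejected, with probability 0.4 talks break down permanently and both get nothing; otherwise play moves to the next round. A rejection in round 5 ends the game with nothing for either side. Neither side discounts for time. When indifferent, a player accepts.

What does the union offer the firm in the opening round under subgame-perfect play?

Round 5 (the union proposes): rejection yields 0 for the firm; the union offers 0 and keeps 800.
Round 4 (the firm proposes): rejecting gives the union an expected 0.6 × 800 = 480, so the firm offers 480, keeping 320.
Round 3 (the union proposes): rejecting gives the firm an expected 0.6 × 320 = 192. The union offers 192 and keeps 800 − 192 = 608.
Round 2 (the firm proposes): rejecting gives the union an expected 0.6 × 608 = 364.8; the firm offers that and keeps 435.2.
Round 1 (the union proposes): rejecting gives the firm an expected 0.6 × 435.2 = 261.12; the union offers that and keeps 538.88.

261.12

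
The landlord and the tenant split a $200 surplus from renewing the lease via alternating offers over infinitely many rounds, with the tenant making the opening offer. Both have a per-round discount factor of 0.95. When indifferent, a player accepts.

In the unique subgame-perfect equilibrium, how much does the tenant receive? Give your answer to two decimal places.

102.56

In a stationary SPE each proposer offers the other exactly their discounted continuation value.
If the tenant keeps x when proposing and the landlord keeps y when proposing, then x = 200 − 0.95y and y = 200 − 0.95x.
Solving: x = 200(1 − 0.95) / (1 − 0.95·0.95) = 10 / 0.0975 ≈ 102.5641.
The landlord gets 200 − 102.5641 ≈ 97.4359.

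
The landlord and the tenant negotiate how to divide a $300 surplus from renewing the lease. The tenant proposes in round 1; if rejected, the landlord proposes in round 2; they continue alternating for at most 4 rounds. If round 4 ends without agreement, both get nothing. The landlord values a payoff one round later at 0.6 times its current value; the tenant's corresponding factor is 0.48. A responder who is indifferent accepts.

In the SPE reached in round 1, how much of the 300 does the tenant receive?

Solve by backward induction from round 4.
Round 4 (the landlord proposes): the tenant will accept anything ≥ 0, so the landlord offers 0 and keeps 300.
Round 3 (the tenant proposes): the landlord can get 300 next round, worth 0.6 × 300 = 180 now; the tenant offers that and keeps 120.
Round 2 (the landlord proposes): the tenant can get 120 next round, worth 0.48 × 120 = 57.6 now; the landlord offers that and keeps 242.4.
Round 1 (the tenant proposes): the landlord can get 242.4 next round, worth 0.6 × 242.4 = 145.44 now; the tenant offers that and keeps 154.56.

154.56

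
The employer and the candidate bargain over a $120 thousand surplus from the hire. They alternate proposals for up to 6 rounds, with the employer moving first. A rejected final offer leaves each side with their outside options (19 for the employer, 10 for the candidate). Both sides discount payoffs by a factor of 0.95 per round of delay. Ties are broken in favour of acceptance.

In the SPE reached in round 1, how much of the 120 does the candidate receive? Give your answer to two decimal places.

Round 6 (the candidate proposes): the employer gets 19 if talks fail, so the candidate offers 19 and keeps 101.
Round 5 (the employer proposes): the candidate can get 101 next round, worth 0.95 × 101 = 95.95 now; the employer offers that and keeps 24.05.
Round 4 (the candidate proposes): the employer can get 24.05 next round, worth 0.95 × 24.05 = 22.8475 now; the candidate offers that and keeps 97.1525.
Round 3 (the employer proposes): the candidate can get 97.1525 next round, worth 0.95 × 97.1525 = 92.294875 now; the employer offers that and keeps 27.705125.
Round 2 (the candidate proposes): the employer can get 27.705125 next round, worth 0.95 × 27.705125 = 26.31986875 now; the candidate offers that and keeps 93.68013125.
Round 1 (the employer proposes): the candidate can get 93.68013125 next round, worth 0.95 × 93.68013125 = 88.9961246875 now; the employer offers that and keeps 31.0038753125.

89.00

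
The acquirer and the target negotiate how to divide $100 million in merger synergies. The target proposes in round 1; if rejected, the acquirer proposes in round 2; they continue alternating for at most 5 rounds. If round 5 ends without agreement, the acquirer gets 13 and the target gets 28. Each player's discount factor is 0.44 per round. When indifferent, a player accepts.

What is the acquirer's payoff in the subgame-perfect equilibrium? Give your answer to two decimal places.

By backward induction:
Round 5 (the target proposes): the acquirer gets 13 if talks fail, so the target offers 13 and keeps 87.
Round 4 (the acquirer proposes): the target can get 87 next round, worth 0.44 × 87 = 38.28 now; the acquirer offers that and keeps 61.72.
Round 3 (the target proposes): the acquirer can get 61.72 next round, worth 0.44 × 61.72 = 27.1568 now. The target offers 27.1568 and keeps 100 − 27.1568 = 72.8432.
Round 2 (the acquirer proposes): the target can get 72.8432 next round, worth 0.44 × 72.8432 = 32.051008 now. The acquirer offers 32.051008 and keeps 100 − 32.051008 = 67.948992.
Round 1 (the target proposes): the acquirer can get 67.948992 next round, worth 0.44 × 67.948992 = 29.89755648 now, so the target offers 29.89755648, keeping 70.10244352.

29.90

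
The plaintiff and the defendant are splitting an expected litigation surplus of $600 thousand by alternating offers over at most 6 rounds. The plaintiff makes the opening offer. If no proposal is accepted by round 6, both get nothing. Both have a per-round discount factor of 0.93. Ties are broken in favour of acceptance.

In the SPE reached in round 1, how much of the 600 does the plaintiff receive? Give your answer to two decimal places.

109.74

Round 6 (the defendant proposes): rejection yields 0 for the plaintiff; the defendant offers 0 and keeps 600.
Round 5 (the plaintiff proposes): the defendant can get 600 next round, worth 0.93 × 600 = 558 now. The plaintiff offers 558 and keeps 600 − 558 = 42.
Round 4 (the defendant proposes): the plaintiff can get 42 next round, worth 0.93 × 42 = 39.06 now; the defendant offers that and keeps 560.94.
Round 3 (the plaintiff proposes): the defendant can get 560.94 next round, worth 0.93 × 560.94 = 521.6742 now, so the plaintiff offers 521.6742, keeping 78.3258.
Round 2 (the defendant proposes): the plaintiff can get 78.3258 next round, worth 0.93 × 78.3258 = 72.842994 now, so the defendant offers 72.842994, keeping 527.157006.
Round 1 (the plaintiff proposes): the defendant can get 527.157006 next round, worth 0.93 × 527.157006 = 490.25601558 now, so the plaintiff offers 490.25601558, keeping 109.74398442.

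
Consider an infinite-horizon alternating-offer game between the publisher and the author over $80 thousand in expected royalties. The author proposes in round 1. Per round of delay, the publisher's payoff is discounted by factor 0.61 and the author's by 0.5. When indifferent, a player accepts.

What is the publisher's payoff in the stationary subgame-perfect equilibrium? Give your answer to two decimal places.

When the author proposes, the publisher accepts any offer worth at least 0.61 times what the publisher would get by proposing next round; and vice versa.
This gives x = 80 − 0.61y and y = 80 − 0.5x, where x and y are each side's share when it proposes.
Hence (1 − 0.61·0.5)x = 80(1 − 0.61), i.e. 0.695·x = 31.2.
x ≈ 44.8921; the publisher's share is 80 − x ≈ 35.1079.

35.11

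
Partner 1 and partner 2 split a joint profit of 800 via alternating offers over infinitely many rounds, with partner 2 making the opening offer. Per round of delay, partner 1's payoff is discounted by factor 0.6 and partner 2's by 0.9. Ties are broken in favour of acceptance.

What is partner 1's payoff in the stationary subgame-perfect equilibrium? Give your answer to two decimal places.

104.35

When partner 2 proposes, partner 1 accepts any offer worth at least 0.6 times what partner 1 would get by proposing next round; and vice versa.
This gives x = 800 − 0.6y and y = 800 − 0.9x, where x and y are each side's share when it proposes.
Hence (1 − 0.6·0.9)x = 800(1 − 0.6), i.e. 0.46·x = 320.
x ≈ 695.6522; partner 1's share is 800 − x ≈ 104.3478.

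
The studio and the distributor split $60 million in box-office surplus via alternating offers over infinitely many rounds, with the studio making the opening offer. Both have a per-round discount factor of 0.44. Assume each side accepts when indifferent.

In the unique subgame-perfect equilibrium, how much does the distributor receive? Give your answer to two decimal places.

18.33

Let x be the studio's share when the studio proposes and y be the distributor's share when the distributor proposes.
The distributor accepts iff offered ≥ 0.44·y, so x = 60 − 0.44y. Symmetrically y = 60 − 0.44x.
Substituting: x = 60 − 0.44(60 − 0.44x), giving x(1 − 0.44·0.44) = 60(1 − 0.44).
So x = 60 × 0.56 / 0.8064 ≈ 41.6667, and the distributor receives 60 − x ≈ 18.3333.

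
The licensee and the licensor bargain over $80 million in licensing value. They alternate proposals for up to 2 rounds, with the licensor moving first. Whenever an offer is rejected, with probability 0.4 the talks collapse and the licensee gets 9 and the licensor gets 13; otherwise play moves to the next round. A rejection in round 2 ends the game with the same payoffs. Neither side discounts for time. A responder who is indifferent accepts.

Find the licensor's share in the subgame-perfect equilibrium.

36.2

By backward induction:
Round 2 (the licensee proposes): the licensor gets 13 if talks fail, so the licensee offers 13 and keeps 67.
Round 1 (the licensor proposes): rejecting gives the licensee an expected 0.6 × 67 + 0.4 × 9 = 43.8. The licensor offers 43.8 and keeps 80 − 43.8 = 36.2.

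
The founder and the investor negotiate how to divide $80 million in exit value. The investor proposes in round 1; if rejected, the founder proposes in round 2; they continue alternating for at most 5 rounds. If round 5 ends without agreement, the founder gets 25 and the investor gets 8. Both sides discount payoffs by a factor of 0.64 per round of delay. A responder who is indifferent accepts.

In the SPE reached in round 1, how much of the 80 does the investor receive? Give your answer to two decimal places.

Round 5 (the investor proposes): the founder gets 25 if talks fail, so the investor offers 25 and keeps 55.
Round 4 (the founder proposes): the investor can get 55 next round, worth 0.64 × 55 = 35.2 now, so the founder offers 35.2, keeping 44.8.
Round 3 (the investor proposes): the founder can get 44.8 next round, worth 0.64 × 44.8 = 28.672 now; the investor offers that and keeps 51.328.
Round 2 (the founder proposes): the investor can get 51.328 next round, worth 0.64 × 51.328 = 32.84992 now; the founder offers that and keeps 47.15008.
Round 1 (the investor proposes): the founder can get 47.15008 next round, worth 0.64 × 47.15008 = 30.1760512 now, so the investor offers 30.1760512, keeping 49.8239488.

49.82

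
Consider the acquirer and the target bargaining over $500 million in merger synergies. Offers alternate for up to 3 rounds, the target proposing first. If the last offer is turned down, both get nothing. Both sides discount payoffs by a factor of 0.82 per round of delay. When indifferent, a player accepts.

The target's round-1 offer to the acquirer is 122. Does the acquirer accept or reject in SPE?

Work out the acquirer's continuation value if the offer is rejected.
Round 3 (the target proposes): rejection yields 0 for the acquirer; the target offers 0 and keeps 500.
Round 2 (the acquirer proposes): the target can get 500 next round, worth 0.82 × 500 = 410 now, so the acquirer offers 410, keeping 90.
So by rejecting in round 1, the acquirer gets 90 next round, worth 0.82 × 90 = 73.8 now.
Offer 122 ≥ 73.8, so the acquirer accepts.

Accept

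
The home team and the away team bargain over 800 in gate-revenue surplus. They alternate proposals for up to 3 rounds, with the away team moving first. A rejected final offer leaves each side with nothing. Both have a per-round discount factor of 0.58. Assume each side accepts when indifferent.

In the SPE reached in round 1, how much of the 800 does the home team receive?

194.88

Round 3 (the away team proposes): rejection yields 0 for the home team; the away team offers 0 and keeps 800.
Round 2 (the home team proposes): the away team can get 800 next round, worth 0.58 × 800 = 464 now, so the home team offers 464, keeping 336.
Round 1 (the away team proposes): the home team can get 336 next round, worth 0.58 × 336 = 194.88 now. The away team offers 194.88 and keeps 800 − 194.88 = 605.12.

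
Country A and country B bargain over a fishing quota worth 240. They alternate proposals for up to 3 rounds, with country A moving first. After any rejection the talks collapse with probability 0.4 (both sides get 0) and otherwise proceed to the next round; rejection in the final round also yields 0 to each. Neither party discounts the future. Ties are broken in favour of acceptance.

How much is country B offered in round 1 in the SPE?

Round 3 (country A proposes): rejection yields 0 for country B; country A offers 0 and keeps 240.
Round 2 (country B proposes): rejecting gives country A an expected 0.6 × 240 = 144; country B offers that and keeps 96.
Round 1 (country A proposes): rejecting gives country B an expected 0.6 × 96 = 57.6, so country A offers 57.6, keeping 182.4.

57.6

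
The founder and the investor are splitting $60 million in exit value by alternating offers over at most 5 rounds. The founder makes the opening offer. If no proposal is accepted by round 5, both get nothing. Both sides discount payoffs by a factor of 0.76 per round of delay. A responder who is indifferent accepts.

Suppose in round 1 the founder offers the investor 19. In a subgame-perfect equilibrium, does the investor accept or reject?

Round 5 (the founder proposes): the investor will accept anything ≥ 0, so the founder offers 0 and keeps 60.
Round 4 (the investor proposes): the founder can get 60 next round, worth 0.76 × 60 = 45.6 now. The investor offers 45.6 and keeps 60 − 45.6 = 14.4.
Round 3 (the founder proposes): the investor can get 14.4 next round, worth 0.76 × 14.4 = 10.944 now; the founder offers that and keeps 49.056.
Round 2 (the investor proposes): the founder can get 49.056 next round, worth 0.76 × 49.056 = 37.28256 now; the investor offers that and keeps 22.71744.
So by rejecting in round 1, the investor gets 22.71744 next round, worth 0.76 × 22.71744 = 17.2652544 now.
Offer 19 ≥ 17.2652544, so the investor accepts.

Accept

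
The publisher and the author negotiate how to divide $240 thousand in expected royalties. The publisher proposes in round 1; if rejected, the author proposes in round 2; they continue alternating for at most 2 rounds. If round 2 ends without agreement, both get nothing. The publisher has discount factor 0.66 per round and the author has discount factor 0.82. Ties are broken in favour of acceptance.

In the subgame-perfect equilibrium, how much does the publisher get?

Round 2 (the author proposes): rejection yields 0 for the publisher; the author offers 0 and keeps 240.
Round 1 (the publisher proposes): the author can get 240 next round, worth 0.82 × 240 = 196.8 now; the publisher offers that and keeps 43.2.

43.2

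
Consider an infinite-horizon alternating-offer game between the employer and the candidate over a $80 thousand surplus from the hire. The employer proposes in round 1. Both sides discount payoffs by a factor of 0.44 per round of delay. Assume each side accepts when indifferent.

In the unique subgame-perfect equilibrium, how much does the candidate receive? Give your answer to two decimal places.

In a stationary SPE each proposer offers the other exactly their discounted continuation value.
If the employer keeps x when proposing and the candidate keeps y when proposing, then x = 80 − 0.44y and y = 80 − 0.44x.
Solving: x = 80(1 − 0.44) / (1 − 0.44·0.44) = 44.8 / 0.8064 ≈ 55.5556.
The candidate gets 80 − 55.5556 ≈ 24.4444.

24.44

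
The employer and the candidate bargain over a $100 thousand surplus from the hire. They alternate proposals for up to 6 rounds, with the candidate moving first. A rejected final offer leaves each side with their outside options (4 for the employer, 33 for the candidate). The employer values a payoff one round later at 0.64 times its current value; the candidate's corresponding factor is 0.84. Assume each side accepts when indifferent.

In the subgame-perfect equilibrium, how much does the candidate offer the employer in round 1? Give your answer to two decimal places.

28.14

Solve by backward induction from round 6.
Round 6 (the employer proposes): the candidate gets 33 if talks fail, so the employer offers 33 and keeps 67.
Round 5 (the candidate proposes): the employer can get 67 next round, worth 0.64 × 67 = 42.88 now. The candidate offers 42.88 and keeps 100 − 42.88 = 57.12.
Round 4 (the employer proposes): the candidate can get 57.12 next round, worth 0.84 × 57.12 = 47.9808 now, so the employer offers 47.9808, keeping 52.0192.
Round 3 (the candidate proposes): the employer can get 52.0192 next round, worth 0.64 × 52.0192 = 33.292288 now; the candidate offers that and keeps 66.707712.
Round 2 (the employer proposes): the candidate can get 66.707712 next round, worth 0.84 × 66.707712 = 56.03447808 now; the employer offers that and keeps 43.96552192.
Round 1 (the candidate proposes): the employer can get 43.96552192 next round, worth 0.64 × 43.96552192 = 28.1379340288 now. The candidate offers 28.1379340288 and keeps 100 − 28.1379340288 = 71.8620659712.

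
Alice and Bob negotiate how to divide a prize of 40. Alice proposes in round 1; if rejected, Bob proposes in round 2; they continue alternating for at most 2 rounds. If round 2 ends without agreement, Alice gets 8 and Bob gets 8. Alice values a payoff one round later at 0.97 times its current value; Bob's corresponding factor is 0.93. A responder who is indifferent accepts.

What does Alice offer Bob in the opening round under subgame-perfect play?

Round 2 (Bob proposes): Alice gets 8 if talks fail, so Bob offers 8 and keeps 32.
Round 1 (Alice proposes): Bob can get 32 next round, worth 0.93 × 32 = 29.76 now; Alice offers that and keeps 10.24.

29.76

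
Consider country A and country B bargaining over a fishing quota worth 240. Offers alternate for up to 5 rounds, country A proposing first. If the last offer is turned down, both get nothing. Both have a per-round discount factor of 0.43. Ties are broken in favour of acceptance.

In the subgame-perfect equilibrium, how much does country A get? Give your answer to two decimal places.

Solve by backward induction from round 5.
Round 5 (country A proposes): country B will accept anything ≥ 0, so country A offers 0 and keeps 240.
Round 4 (country B proposes): country A can get 240 next round, worth 0.43 × 240 = 103.2 now, so country B offers 103.2, keeping 136.8.
Round 3 (country A proposes): country B can get 136.8 next round, worth 0.43 × 136.8 = 58.824 now; country A offers that and keeps 181.176.
Round 2 (country B proposes): country A can get 181.176 next round, worth 0.43 × 181.176 = 77.90568 now. Country B offers 77.90568 and keeps 240 − 77.90568 = 162.09432.
Round 1 (country A proposes): country B can get 162.09432 next round, worth 0.43 × 162.09432 = 69.7005576 now. Country A offers 69.7005576 and keeps 240 − 69.7005576 = 170.2994424.

170.30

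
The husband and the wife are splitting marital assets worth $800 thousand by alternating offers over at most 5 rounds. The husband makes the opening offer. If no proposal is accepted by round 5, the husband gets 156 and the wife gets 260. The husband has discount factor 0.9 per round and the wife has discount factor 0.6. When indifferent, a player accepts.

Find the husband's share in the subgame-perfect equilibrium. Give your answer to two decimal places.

Round 5 (the husband proposes): the wife gets 260 if talks fail, so the husband offers 260 and keeps 540.
Round 4 (the wife proposes): the husband can get 540 next round, worth 0.9 × 540 = 486 now, so the wife offers 486, keeping 314.
Round 3 (the husband proposes): the wife can get 314 next round, worth 0.6 × 314 = 188.4 now; the husband offers that and keeps 611.6.
Round 2 (the wife proposes): the husband can get 611.6 next round, worth 0.9 × 611.6 = 550.44 now, so the wife offers 550.44, keeping 249.56.
Round 1 (the husband proposes): the wife can get 249.56 next round, worth 0.6 × 249.56 = 149.736 now. The husband offers 149.736 and keeps 800 − 149.736 = 650.264.

650.26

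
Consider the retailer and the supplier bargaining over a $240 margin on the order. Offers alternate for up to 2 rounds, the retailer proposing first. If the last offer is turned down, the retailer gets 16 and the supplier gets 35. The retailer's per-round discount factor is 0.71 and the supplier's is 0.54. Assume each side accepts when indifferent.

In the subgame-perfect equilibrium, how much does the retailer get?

Solve by backward induction from round 2.
Round 2 (the supplier proposes): the retailer gets 16 if talks fail, so the supplier offers 16 and keeps 224.
Round 1 (the retailer proposes): the supplier can get 224 next round, worth 0.54 × 224 = 120.96 now, so the retailer offers 120.96, keeping 119.04.

119.04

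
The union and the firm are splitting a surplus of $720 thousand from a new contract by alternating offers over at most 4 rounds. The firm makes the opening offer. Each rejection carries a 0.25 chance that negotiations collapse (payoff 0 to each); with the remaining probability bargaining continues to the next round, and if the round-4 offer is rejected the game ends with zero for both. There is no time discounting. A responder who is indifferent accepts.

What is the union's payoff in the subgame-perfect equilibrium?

438.75

By backward induction:
Round 4 (the union proposes): rejection yields 0 for the firm; the union offers 0 and keeps 720.
Round 3 (the firm proposes): rejecting gives the union an expected 0.75 × 720 = 540. The firm offers 540 and keeps 720 − 540 = 180.
Round 2 (the union proposes): rejecting gives the firm an expected 0.75 × 180 = 135, so the union offers 135, keeping 585.
Round 1 (the firm proposes): rejecting gives the union an expected 0.75 × 585 = 438.75. The firm offers 438.75 and keeps 720 − 438.75 = 281.25.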